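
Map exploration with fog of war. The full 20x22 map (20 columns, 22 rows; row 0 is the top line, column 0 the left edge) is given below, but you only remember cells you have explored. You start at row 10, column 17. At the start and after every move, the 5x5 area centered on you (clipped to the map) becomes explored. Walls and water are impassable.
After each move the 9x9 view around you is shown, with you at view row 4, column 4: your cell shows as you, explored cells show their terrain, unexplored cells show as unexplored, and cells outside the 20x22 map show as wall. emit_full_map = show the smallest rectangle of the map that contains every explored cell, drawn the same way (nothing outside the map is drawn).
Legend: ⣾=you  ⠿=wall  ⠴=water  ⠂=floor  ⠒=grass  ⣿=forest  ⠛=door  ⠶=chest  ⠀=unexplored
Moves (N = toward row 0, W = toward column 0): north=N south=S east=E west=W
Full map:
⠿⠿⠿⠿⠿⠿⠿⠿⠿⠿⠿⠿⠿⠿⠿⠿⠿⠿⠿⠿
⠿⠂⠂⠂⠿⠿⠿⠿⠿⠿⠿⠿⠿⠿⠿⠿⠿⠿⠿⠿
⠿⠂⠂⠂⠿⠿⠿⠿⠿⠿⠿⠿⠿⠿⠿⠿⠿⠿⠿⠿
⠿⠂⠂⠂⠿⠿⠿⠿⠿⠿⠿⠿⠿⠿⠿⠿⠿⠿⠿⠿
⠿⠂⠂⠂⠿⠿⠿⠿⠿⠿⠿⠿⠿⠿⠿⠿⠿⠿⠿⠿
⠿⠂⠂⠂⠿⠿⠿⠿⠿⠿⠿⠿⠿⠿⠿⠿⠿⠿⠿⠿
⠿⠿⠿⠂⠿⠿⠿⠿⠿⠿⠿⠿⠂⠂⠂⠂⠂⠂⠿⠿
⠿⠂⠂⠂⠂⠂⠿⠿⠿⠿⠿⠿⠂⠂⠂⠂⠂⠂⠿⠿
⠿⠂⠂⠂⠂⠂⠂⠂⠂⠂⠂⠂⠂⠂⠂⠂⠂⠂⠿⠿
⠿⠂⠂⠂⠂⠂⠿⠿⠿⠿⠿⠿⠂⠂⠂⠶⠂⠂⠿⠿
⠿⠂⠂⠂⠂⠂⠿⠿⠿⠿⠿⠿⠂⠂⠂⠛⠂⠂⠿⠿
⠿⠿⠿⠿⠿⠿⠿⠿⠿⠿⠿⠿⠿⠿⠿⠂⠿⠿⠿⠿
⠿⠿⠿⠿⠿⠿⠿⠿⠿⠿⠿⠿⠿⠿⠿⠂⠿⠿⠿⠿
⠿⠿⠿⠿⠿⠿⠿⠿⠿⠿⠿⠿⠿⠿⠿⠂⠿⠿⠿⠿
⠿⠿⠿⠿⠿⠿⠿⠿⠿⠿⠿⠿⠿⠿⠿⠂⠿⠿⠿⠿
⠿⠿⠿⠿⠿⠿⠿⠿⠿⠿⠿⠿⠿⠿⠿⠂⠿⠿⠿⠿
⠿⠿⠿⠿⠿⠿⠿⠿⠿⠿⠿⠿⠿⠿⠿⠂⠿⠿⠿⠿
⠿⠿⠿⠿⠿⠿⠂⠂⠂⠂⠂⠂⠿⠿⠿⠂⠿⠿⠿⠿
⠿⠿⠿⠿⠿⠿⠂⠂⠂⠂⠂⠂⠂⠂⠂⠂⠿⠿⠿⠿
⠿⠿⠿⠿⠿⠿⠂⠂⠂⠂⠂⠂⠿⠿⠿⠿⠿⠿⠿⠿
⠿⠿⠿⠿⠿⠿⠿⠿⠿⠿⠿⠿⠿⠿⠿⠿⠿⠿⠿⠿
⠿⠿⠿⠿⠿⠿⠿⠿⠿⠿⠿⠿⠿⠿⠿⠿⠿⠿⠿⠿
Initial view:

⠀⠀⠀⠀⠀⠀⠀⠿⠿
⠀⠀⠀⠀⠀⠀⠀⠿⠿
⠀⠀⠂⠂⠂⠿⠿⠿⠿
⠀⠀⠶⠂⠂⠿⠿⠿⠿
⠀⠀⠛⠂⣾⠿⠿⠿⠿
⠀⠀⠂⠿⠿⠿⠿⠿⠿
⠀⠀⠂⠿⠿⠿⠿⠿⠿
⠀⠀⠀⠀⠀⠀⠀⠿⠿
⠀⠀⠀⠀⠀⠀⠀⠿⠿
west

⠀⠀⠀⠀⠀⠀⠀⠀⠿
⠀⠀⠀⠀⠀⠀⠀⠀⠿
⠀⠀⠂⠂⠂⠂⠿⠿⠿
⠀⠀⠂⠶⠂⠂⠿⠿⠿
⠀⠀⠂⠛⣾⠂⠿⠿⠿
⠀⠀⠿⠂⠿⠿⠿⠿⠿
⠀⠀⠿⠂⠿⠿⠿⠿⠿
⠀⠀⠀⠀⠀⠀⠀⠀⠿
⠀⠀⠀⠀⠀⠀⠀⠀⠿

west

⠀⠀⠀⠀⠀⠀⠀⠀⠀
⠀⠀⠀⠀⠀⠀⠀⠀⠀
⠀⠀⠂⠂⠂⠂⠂⠿⠿
⠀⠀⠂⠂⠶⠂⠂⠿⠿
⠀⠀⠂⠂⣾⠂⠂⠿⠿
⠀⠀⠿⠿⠂⠿⠿⠿⠿
⠀⠀⠿⠿⠂⠿⠿⠿⠿
⠀⠀⠀⠀⠀⠀⠀⠀⠀
⠀⠀⠀⠀⠀⠀⠀⠀⠀

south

⠀⠀⠀⠀⠀⠀⠀⠀⠀
⠀⠀⠂⠂⠂⠂⠂⠿⠿
⠀⠀⠂⠂⠶⠂⠂⠿⠿
⠀⠀⠂⠂⠛⠂⠂⠿⠿
⠀⠀⠿⠿⣾⠿⠿⠿⠿
⠀⠀⠿⠿⠂⠿⠿⠿⠿
⠀⠀⠿⠿⠂⠿⠿⠀⠀
⠀⠀⠀⠀⠀⠀⠀⠀⠀
⠀⠀⠀⠀⠀⠀⠀⠀⠀

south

⠀⠀⠂⠂⠂⠂⠂⠿⠿
⠀⠀⠂⠂⠶⠂⠂⠿⠿
⠀⠀⠂⠂⠛⠂⠂⠿⠿
⠀⠀⠿⠿⠂⠿⠿⠿⠿
⠀⠀⠿⠿⣾⠿⠿⠿⠿
⠀⠀⠿⠿⠂⠿⠿⠀⠀
⠀⠀⠿⠿⠂⠿⠿⠀⠀
⠀⠀⠀⠀⠀⠀⠀⠀⠀
⠀⠀⠀⠀⠀⠀⠀⠀⠀

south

⠀⠀⠂⠂⠶⠂⠂⠿⠿
⠀⠀⠂⠂⠛⠂⠂⠿⠿
⠀⠀⠿⠿⠂⠿⠿⠿⠿
⠀⠀⠿⠿⠂⠿⠿⠿⠿
⠀⠀⠿⠿⣾⠿⠿⠀⠀
⠀⠀⠿⠿⠂⠿⠿⠀⠀
⠀⠀⠿⠿⠂⠿⠿⠀⠀
⠀⠀⠀⠀⠀⠀⠀⠀⠀
⠀⠀⠀⠀⠀⠀⠀⠀⠀

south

⠀⠀⠂⠂⠛⠂⠂⠿⠿
⠀⠀⠿⠿⠂⠿⠿⠿⠿
⠀⠀⠿⠿⠂⠿⠿⠿⠿
⠀⠀⠿⠿⠂⠿⠿⠀⠀
⠀⠀⠿⠿⣾⠿⠿⠀⠀
⠀⠀⠿⠿⠂⠿⠿⠀⠀
⠀⠀⠿⠿⠂⠿⠿⠀⠀
⠀⠀⠀⠀⠀⠀⠀⠀⠀
⠀⠀⠀⠀⠀⠀⠀⠀⠀

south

⠀⠀⠿⠿⠂⠿⠿⠿⠿
⠀⠀⠿⠿⠂⠿⠿⠿⠿
⠀⠀⠿⠿⠂⠿⠿⠀⠀
⠀⠀⠿⠿⠂⠿⠿⠀⠀
⠀⠀⠿⠿⣾⠿⠿⠀⠀
⠀⠀⠿⠿⠂⠿⠿⠀⠀
⠀⠀⠿⠿⠂⠿⠿⠀⠀
⠀⠀⠀⠀⠀⠀⠀⠀⠀
⠀⠀⠀⠀⠀⠀⠀⠀⠀

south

⠀⠀⠿⠿⠂⠿⠿⠿⠿
⠀⠀⠿⠿⠂⠿⠿⠀⠀
⠀⠀⠿⠿⠂⠿⠿⠀⠀
⠀⠀⠿⠿⠂⠿⠿⠀⠀
⠀⠀⠿⠿⣾⠿⠿⠀⠀
⠀⠀⠿⠿⠂⠿⠿⠀⠀
⠀⠀⠂⠂⠂⠿⠿⠀⠀
⠀⠀⠀⠀⠀⠀⠀⠀⠀
⠀⠀⠀⠀⠀⠀⠀⠀⠀

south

⠀⠀⠿⠿⠂⠿⠿⠀⠀
⠀⠀⠿⠿⠂⠿⠿⠀⠀
⠀⠀⠿⠿⠂⠿⠿⠀⠀
⠀⠀⠿⠿⠂⠿⠿⠀⠀
⠀⠀⠿⠿⣾⠿⠿⠀⠀
⠀⠀⠂⠂⠂⠿⠿⠀⠀
⠀⠀⠿⠿⠿⠿⠿⠀⠀
⠀⠀⠀⠀⠀⠀⠀⠀⠀
⠀⠀⠀⠀⠀⠀⠀⠀⠀

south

⠀⠀⠿⠿⠂⠿⠿⠀⠀
⠀⠀⠿⠿⠂⠿⠿⠀⠀
⠀⠀⠿⠿⠂⠿⠿⠀⠀
⠀⠀⠿⠿⠂⠿⠿⠀⠀
⠀⠀⠂⠂⣾⠿⠿⠀⠀
⠀⠀⠿⠿⠿⠿⠿⠀⠀
⠀⠀⠿⠿⠿⠿⠿⠀⠀
⠀⠀⠀⠀⠀⠀⠀⠀⠀
⠿⠿⠿⠿⠿⠿⠿⠿⠿

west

⠀⠀⠀⠿⠿⠂⠿⠿⠀
⠀⠀⠀⠿⠿⠂⠿⠿⠀
⠀⠀⠿⠿⠿⠂⠿⠿⠀
⠀⠀⠿⠿⠿⠂⠿⠿⠀
⠀⠀⠂⠂⣾⠂⠿⠿⠀
⠀⠀⠿⠿⠿⠿⠿⠿⠀
⠀⠀⠿⠿⠿⠿⠿⠿⠀
⠀⠀⠀⠀⠀⠀⠀⠀⠀
⠿⠿⠿⠿⠿⠿⠿⠿⠿

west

⠀⠀⠀⠀⠿⠿⠂⠿⠿
⠀⠀⠀⠀⠿⠿⠂⠿⠿
⠀⠀⠿⠿⠿⠿⠂⠿⠿
⠀⠀⠂⠿⠿⠿⠂⠿⠿
⠀⠀⠂⠂⣾⠂⠂⠿⠿
⠀⠀⠂⠿⠿⠿⠿⠿⠿
⠀⠀⠿⠿⠿⠿⠿⠿⠿
⠀⠀⠀⠀⠀⠀⠀⠀⠀
⠿⠿⠿⠿⠿⠿⠿⠿⠿

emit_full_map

⠀⠀⠂⠂⠂⠂⠂⠿⠿
⠀⠀⠂⠂⠶⠂⠂⠿⠿
⠀⠀⠂⠂⠛⠂⠂⠿⠿
⠀⠀⠿⠿⠂⠿⠿⠿⠿
⠀⠀⠿⠿⠂⠿⠿⠿⠿
⠀⠀⠿⠿⠂⠿⠿⠀⠀
⠀⠀⠿⠿⠂⠿⠿⠀⠀
⠀⠀⠿⠿⠂⠿⠿⠀⠀
⠿⠿⠿⠿⠂⠿⠿⠀⠀
⠂⠿⠿⠿⠂⠿⠿⠀⠀
⠂⠂⣾⠂⠂⠿⠿⠀⠀
⠂⠿⠿⠿⠿⠿⠿⠀⠀
⠿⠿⠿⠿⠿⠿⠿⠀⠀

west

⠀⠀⠀⠀⠀⠿⠿⠂⠿
⠀⠀⠀⠀⠀⠿⠿⠂⠿
⠀⠀⠿⠿⠿⠿⠿⠂⠿
⠀⠀⠂⠂⠿⠿⠿⠂⠿
⠀⠀⠂⠂⣾⠂⠂⠂⠿
⠀⠀⠂⠂⠿⠿⠿⠿⠿
⠀⠀⠿⠿⠿⠿⠿⠿⠿
⠀⠀⠀⠀⠀⠀⠀⠀⠀
⠿⠿⠿⠿⠿⠿⠿⠿⠿

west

⠀⠀⠀⠀⠀⠀⠿⠿⠂
⠀⠀⠀⠀⠀⠀⠿⠿⠂
⠀⠀⠿⠿⠿⠿⠿⠿⠂
⠀⠀⠂⠂⠂⠿⠿⠿⠂
⠀⠀⠂⠂⣾⠂⠂⠂⠂
⠀⠀⠂⠂⠂⠿⠿⠿⠿
⠀⠀⠿⠿⠿⠿⠿⠿⠿
⠀⠀⠀⠀⠀⠀⠀⠀⠀
⠿⠿⠿⠿⠿⠿⠿⠿⠿

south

⠀⠀⠀⠀⠀⠀⠿⠿⠂
⠀⠀⠿⠿⠿⠿⠿⠿⠂
⠀⠀⠂⠂⠂⠿⠿⠿⠂
⠀⠀⠂⠂⠂⠂⠂⠂⠂
⠀⠀⠂⠂⣾⠿⠿⠿⠿
⠀⠀⠿⠿⠿⠿⠿⠿⠿
⠀⠀⠿⠿⠿⠿⠿⠀⠀
⠿⠿⠿⠿⠿⠿⠿⠿⠿
⠿⠿⠿⠿⠿⠿⠿⠿⠿

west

⠀⠀⠀⠀⠀⠀⠀⠿⠿
⠀⠀⠀⠿⠿⠿⠿⠿⠿
⠀⠀⠂⠂⠂⠂⠿⠿⠿
⠀⠀⠂⠂⠂⠂⠂⠂⠂
⠀⠀⠂⠂⣾⠂⠿⠿⠿
⠀⠀⠿⠿⠿⠿⠿⠿⠿
⠀⠀⠿⠿⠿⠿⠿⠿⠀
⠿⠿⠿⠿⠿⠿⠿⠿⠿
⠿⠿⠿⠿⠿⠿⠿⠿⠿

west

⠀⠀⠀⠀⠀⠀⠀⠀⠿
⠀⠀⠀⠀⠿⠿⠿⠿⠿
⠀⠀⠂⠂⠂⠂⠂⠿⠿
⠀⠀⠂⠂⠂⠂⠂⠂⠂
⠀⠀⠂⠂⣾⠂⠂⠿⠿
⠀⠀⠿⠿⠿⠿⠿⠿⠿
⠀⠀⠿⠿⠿⠿⠿⠿⠿
⠿⠿⠿⠿⠿⠿⠿⠿⠿
⠿⠿⠿⠿⠿⠿⠿⠿⠿

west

⠀⠀⠀⠀⠀⠀⠀⠀⠀
⠀⠀⠀⠀⠀⠿⠿⠿⠿
⠀⠀⠂⠂⠂⠂⠂⠂⠿
⠀⠀⠂⠂⠂⠂⠂⠂⠂
⠀⠀⠂⠂⣾⠂⠂⠂⠿
⠀⠀⠿⠿⠿⠿⠿⠿⠿
⠀⠀⠿⠿⠿⠿⠿⠿⠿
⠿⠿⠿⠿⠿⠿⠿⠿⠿
⠿⠿⠿⠿⠿⠿⠿⠿⠿

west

⠀⠀⠀⠀⠀⠀⠀⠀⠀
⠀⠀⠀⠀⠀⠀⠿⠿⠿
⠀⠀⠿⠂⠂⠂⠂⠂⠂
⠀⠀⠿⠂⠂⠂⠂⠂⠂
⠀⠀⠿⠂⣾⠂⠂⠂⠂
⠀⠀⠿⠿⠿⠿⠿⠿⠿
⠀⠀⠿⠿⠿⠿⠿⠿⠿
⠿⠿⠿⠿⠿⠿⠿⠿⠿
⠿⠿⠿⠿⠿⠿⠿⠿⠿

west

⠀⠀⠀⠀⠀⠀⠀⠀⠀
⠀⠀⠀⠀⠀⠀⠀⠿⠿
⠀⠀⠿⠿⠂⠂⠂⠂⠂
⠀⠀⠿⠿⠂⠂⠂⠂⠂
⠀⠀⠿⠿⣾⠂⠂⠂⠂
⠀⠀⠿⠿⠿⠿⠿⠿⠿
⠀⠀⠿⠿⠿⠿⠿⠿⠿
⠿⠿⠿⠿⠿⠿⠿⠿⠿
⠿⠿⠿⠿⠿⠿⠿⠿⠿

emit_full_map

⠀⠀⠀⠀⠀⠀⠀⠀⠀⠂⠂⠂⠂⠂⠿⠿
⠀⠀⠀⠀⠀⠀⠀⠀⠀⠂⠂⠶⠂⠂⠿⠿
⠀⠀⠀⠀⠀⠀⠀⠀⠀⠂⠂⠛⠂⠂⠿⠿
⠀⠀⠀⠀⠀⠀⠀⠀⠀⠿⠿⠂⠿⠿⠿⠿
⠀⠀⠀⠀⠀⠀⠀⠀⠀⠿⠿⠂⠿⠿⠿⠿
⠀⠀⠀⠀⠀⠀⠀⠀⠀⠿⠿⠂⠿⠿⠀⠀
⠀⠀⠀⠀⠀⠀⠀⠀⠀⠿⠿⠂⠿⠿⠀⠀
⠀⠀⠀⠀⠀⠀⠀⠀⠀⠿⠿⠂⠿⠿⠀⠀
⠀⠀⠀⠀⠀⠿⠿⠿⠿⠿⠿⠂⠿⠿⠀⠀
⠿⠿⠂⠂⠂⠂⠂⠂⠿⠿⠿⠂⠿⠿⠀⠀
⠿⠿⠂⠂⠂⠂⠂⠂⠂⠂⠂⠂⠿⠿⠀⠀
⠿⠿⣾⠂⠂⠂⠂⠂⠿⠿⠿⠿⠿⠿⠀⠀
⠿⠿⠿⠿⠿⠿⠿⠿⠿⠿⠿⠿⠿⠿⠀⠀
⠿⠿⠿⠿⠿⠿⠿⠿⠿⠿⠀⠀⠀⠀⠀⠀

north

⠀⠀⠀⠀⠀⠀⠀⠀⠀
⠀⠀⠀⠀⠀⠀⠀⠀⠀
⠀⠀⠿⠿⠿⠿⠿⠿⠿
⠀⠀⠿⠿⠂⠂⠂⠂⠂
⠀⠀⠿⠿⣾⠂⠂⠂⠂
⠀⠀⠿⠿⠂⠂⠂⠂⠂
⠀⠀⠿⠿⠿⠿⠿⠿⠿
⠀⠀⠿⠿⠿⠿⠿⠿⠿
⠿⠿⠿⠿⠿⠿⠿⠿⠿

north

⠀⠀⠀⠀⠀⠀⠀⠀⠀
⠀⠀⠀⠀⠀⠀⠀⠀⠀
⠀⠀⠿⠿⠿⠿⠿⠀⠀
⠀⠀⠿⠿⠿⠿⠿⠿⠿
⠀⠀⠿⠿⣾⠂⠂⠂⠂
⠀⠀⠿⠿⠂⠂⠂⠂⠂
⠀⠀⠿⠿⠂⠂⠂⠂⠂
⠀⠀⠿⠿⠿⠿⠿⠿⠿
⠀⠀⠿⠿⠿⠿⠿⠿⠿

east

⠀⠀⠀⠀⠀⠀⠀⠀⠀
⠀⠀⠀⠀⠀⠀⠀⠀⠀
⠀⠿⠿⠿⠿⠿⠿⠀⠀
⠀⠿⠿⠿⠿⠿⠿⠿⠿
⠀⠿⠿⠂⣾⠂⠂⠂⠂
⠀⠿⠿⠂⠂⠂⠂⠂⠂
⠀⠿⠿⠂⠂⠂⠂⠂⠂
⠀⠿⠿⠿⠿⠿⠿⠿⠿
⠀⠿⠿⠿⠿⠿⠿⠿⠿

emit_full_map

⠀⠀⠀⠀⠀⠀⠀⠀⠀⠂⠂⠂⠂⠂⠿⠿
⠀⠀⠀⠀⠀⠀⠀⠀⠀⠂⠂⠶⠂⠂⠿⠿
⠀⠀⠀⠀⠀⠀⠀⠀⠀⠂⠂⠛⠂⠂⠿⠿
⠀⠀⠀⠀⠀⠀⠀⠀⠀⠿⠿⠂⠿⠿⠿⠿
⠀⠀⠀⠀⠀⠀⠀⠀⠀⠿⠿⠂⠿⠿⠿⠿
⠀⠀⠀⠀⠀⠀⠀⠀⠀⠿⠿⠂⠿⠿⠀⠀
⠀⠀⠀⠀⠀⠀⠀⠀⠀⠿⠿⠂⠿⠿⠀⠀
⠿⠿⠿⠿⠿⠿⠀⠀⠀⠿⠿⠂⠿⠿⠀⠀
⠿⠿⠿⠿⠿⠿⠿⠿⠿⠿⠿⠂⠿⠿⠀⠀
⠿⠿⠂⣾⠂⠂⠂⠂⠿⠿⠿⠂⠿⠿⠀⠀
⠿⠿⠂⠂⠂⠂⠂⠂⠂⠂⠂⠂⠿⠿⠀⠀
⠿⠿⠂⠂⠂⠂⠂⠂⠿⠿⠿⠿⠿⠿⠀⠀
⠿⠿⠿⠿⠿⠿⠿⠿⠿⠿⠿⠿⠿⠿⠀⠀
⠿⠿⠿⠿⠿⠿⠿⠿⠿⠿⠀⠀⠀⠀⠀⠀


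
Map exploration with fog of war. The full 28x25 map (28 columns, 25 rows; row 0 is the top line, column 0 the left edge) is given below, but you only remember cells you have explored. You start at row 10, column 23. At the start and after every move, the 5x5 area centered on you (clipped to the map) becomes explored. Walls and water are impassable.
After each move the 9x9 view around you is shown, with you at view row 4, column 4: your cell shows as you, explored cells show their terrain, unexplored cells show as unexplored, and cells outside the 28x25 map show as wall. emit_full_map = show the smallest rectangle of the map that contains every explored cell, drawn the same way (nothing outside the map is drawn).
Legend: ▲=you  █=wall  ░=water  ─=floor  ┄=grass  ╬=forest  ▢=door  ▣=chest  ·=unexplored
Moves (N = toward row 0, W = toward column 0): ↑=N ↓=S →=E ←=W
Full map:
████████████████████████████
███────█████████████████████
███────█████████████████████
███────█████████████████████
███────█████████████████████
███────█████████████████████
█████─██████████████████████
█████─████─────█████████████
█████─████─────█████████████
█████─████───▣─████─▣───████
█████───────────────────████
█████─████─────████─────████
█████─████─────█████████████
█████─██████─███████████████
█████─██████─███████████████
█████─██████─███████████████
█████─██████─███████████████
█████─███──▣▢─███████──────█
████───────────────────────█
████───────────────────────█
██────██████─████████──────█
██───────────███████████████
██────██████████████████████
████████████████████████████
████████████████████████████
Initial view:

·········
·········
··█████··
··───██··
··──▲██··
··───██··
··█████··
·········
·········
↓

·········
··█████··
··───██··
··───██··
··──▲██··
··█████··
··█████··
·········
·········

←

·········
···█████·
··▣───██·
··────██·
··──▲─██·
··██████·
··██████·
·········
·········

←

·········
····█████
··─▣───██
··─────██
··──▲──██
··███████
··███████
·········
·········

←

·········
·····████
··█─▣───█
··──────█
··█─▲───█
··███████
··███████
·········
·········

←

·········
······███
··██─▣───
··───────
··██▲────
··███████
··███████
·········
·········

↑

·········
·········
··███████
··██─▣───
··──▲────
··██─────
··███████
··███████
·········

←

·········
·········
··███████
··███─▣──
··──▲────
··███────
··███████
···██████
·········

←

·········
·········
··███████
··████─▣─
··──▲────
··████───
··███████
····█████
·········

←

·········
·········
··─██████
··─████─▣
··──▲────
··─████──
··─██████
·····████
·········

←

·········
·········
··──█████
··▣─████─
··──▲────
··──████─
··──█████
······███
·········

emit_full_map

──███████████
▣─████─▣───██
──▲────────██
──████─────██
──███████████
····█████████

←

·········
·········
··───████
··─▣─████
··──▲────
··───████
··───████
·······██
·········

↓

·········
··───████
··─▣─████
··───────
··──▲████
··───████
··─██████
·········
·········

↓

··───████
··─▣─████
··───────
··───████
··──▲████
··─██████
··─████··
·········
·········

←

···───███
···─▣─███
··───────
··────███
··──▲─███
··█─█████
··█─████·
·········
·········

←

····───██
····─▣─██
··───────
··─────██
··──▲──██
··██─████
··██─████
·········
·········

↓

····─▣─██
··───────
··─────██
··─────██
··██▲████
··██─████
··██─██··
·········
·········

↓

··───────
··─────██
··─────██
··██─████
··██▲████
··██─██··
··██─██··
·········
·········

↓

··─────██
··─────██
··██─████
··██─████
··██▲██··
··██─██··
··─▣▢─█··
·········
·········

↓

··─────██
··██─████
··██─████
··██─██··
··██▲██··
··─▣▢─█··
··─────··
·········
·········

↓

··██─████
··██─████
··██─██··
··██─██··
··─▣▲─█··
··─────··
··─────··
·········
·········

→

·██─█████
·██─████·
·██─███··
·██─███··
·─▣▢▲██··
·──────··
·──────··
·········
·········

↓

·██─████·
·██─███··
·██─███··
·─▣▢─██··
·───▲──··
·──────··
··█─███··
·········
·········

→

██─████··
██─███···
██─████··
─▣▢─███··
────▲──··
───────··
·█─████··
·········
·········

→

█─████···
█─███····
█─█████··
▣▢─████··
────▲──··
───────··
█─█████··
·········
·········

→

─████····
─███·····
─██████··
▢─█████··
────▲──··
───────··
─██████··
·········
·········

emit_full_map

··───███████████
··─▣─████─▣───██
──────────────██
─────████─────██
─────███████████
██─█████████████
██─████·········
██─███··········
██─██████·······
─▣▢─█████·······
──────▲──·······
─────────·······
·█─██████·······

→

████·····
███······
███████··
─██████··
────▲──··
───────··
███████··
·········
·········

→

███······
██·······
███████··
███████··
────▲──··
───────··
███████··
·········
·········

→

██·······
█········
███████··
██████─··
────▲──··
───────··
██████─··
·········
·········

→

█········
·········
███████··
█████──··
────▲──··
───────··
█████──··
·········
·········

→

·········
·········
███████··
████───··
────▲──··
───────··
████───··
·········
·········

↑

█████████
·········
··█████··
███████··
████▲──··
───────··
───────··
████───··
·········

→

████████·
·········
·██████··
███████··
███─▲──··
───────··
───────··
███───···
·········

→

███████··
·········
███████··
███████··
██──▲──··
───────··
───────··
██───····
·········

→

██████··█
········█
███████·█
███████·█
█───▲──·█
───────·█
───────·█
█───····█
········█

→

█████··██
·······██
█████████
█████████
────▲─███
──────███
──────███
───····██
·······██

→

████··███
······███
█████████
█████████
────▲████
─────████
─────████
──····███
······███

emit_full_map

··───███████████··
··─▣─████─▣───██··
──────────────██··
─────████─────██··
─────███████████··
██─█████████████··
██─████···········
██─███···█████████
██─███████████████
─▣▢─███████─────▲█
─────────────────█
─────────────────█
·█─████████───····


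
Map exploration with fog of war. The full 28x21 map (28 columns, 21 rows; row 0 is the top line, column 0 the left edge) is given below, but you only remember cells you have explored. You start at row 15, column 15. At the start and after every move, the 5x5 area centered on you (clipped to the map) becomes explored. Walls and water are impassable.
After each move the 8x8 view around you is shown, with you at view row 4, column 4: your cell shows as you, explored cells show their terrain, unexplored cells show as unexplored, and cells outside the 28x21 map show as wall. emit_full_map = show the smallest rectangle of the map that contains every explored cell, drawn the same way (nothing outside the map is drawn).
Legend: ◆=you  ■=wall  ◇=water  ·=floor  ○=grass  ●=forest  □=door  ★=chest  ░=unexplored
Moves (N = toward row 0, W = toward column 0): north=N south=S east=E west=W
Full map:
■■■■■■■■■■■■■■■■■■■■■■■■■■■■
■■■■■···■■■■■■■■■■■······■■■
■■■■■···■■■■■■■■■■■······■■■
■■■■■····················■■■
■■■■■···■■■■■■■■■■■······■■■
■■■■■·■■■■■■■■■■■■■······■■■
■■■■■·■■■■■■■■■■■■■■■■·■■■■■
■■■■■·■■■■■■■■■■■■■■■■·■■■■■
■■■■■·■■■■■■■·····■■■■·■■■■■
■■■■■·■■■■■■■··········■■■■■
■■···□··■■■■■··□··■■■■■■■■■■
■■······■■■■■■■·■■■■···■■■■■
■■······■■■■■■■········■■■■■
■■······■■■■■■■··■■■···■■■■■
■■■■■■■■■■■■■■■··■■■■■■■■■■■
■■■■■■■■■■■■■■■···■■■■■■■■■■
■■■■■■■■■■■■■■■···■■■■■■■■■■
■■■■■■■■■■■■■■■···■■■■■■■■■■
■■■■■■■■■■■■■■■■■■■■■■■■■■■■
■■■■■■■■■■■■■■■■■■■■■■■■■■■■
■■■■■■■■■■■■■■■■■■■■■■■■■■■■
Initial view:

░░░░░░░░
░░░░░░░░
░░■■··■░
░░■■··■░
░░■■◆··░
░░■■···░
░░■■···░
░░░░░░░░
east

░░░░░░░░
░░░░░░░░
░■■··■■░
░■■··■■░
░■■·◆·■░
░■■···■░
░■■···■░
░░░░░░░░

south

░░░░░░░░
░■■··■■░
░■■··■■░
░■■···■░
░■■·◆·■░
░■■···■░
░░■■■■■░
░░░░░░░░

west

░░░░░░░░
░░■■··■■
░░■■··■■
░░■■···■
░░■■◆··■
░░■■···■
░░■■■■■■
░░░░░░░░

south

░░■■··■■
░░■■··■■
░░■■···■
░░■■···■
░░■■◆··■
░░■■■■■■
░░■■■■■░
░░░░░░░░

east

░■■··■■░
░■■··■■░
░■■···■░
░■■···■░
░■■·◆·■░
░■■■■■■░
░■■■■■■░
░░░░░░░░

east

■■··■■░░
■■··■■░░
■■···■■░
■■···■■░
■■··◆■■░
■■■■■■■░
■■■■■■■░
░░░░░░░░

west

░■■··■■░
░■■··■■░
░■■···■■
░■■···■■
░■■·◆·■■
░■■■■■■■
░■■■■■■■
░░░░░░░░

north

░░░░░░░░
░■■··■■░
░■■··■■░
░■■···■■
░■■·◆·■■
░■■···■■
░■■■■■■■
░■■■■■■■

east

░░░░░░░░
■■··■■░░
■■··■■■░
■■···■■░
■■··◆■■░
■■···■■░
■■■■■■■░
■■■■■■■░

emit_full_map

■■··■■░
■■··■■■
■■···■■
■■··◆■■
■■···■■
■■■■■■■
■■■■■■■

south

■■··■■░░
■■··■■■░
■■···■■░
■■···■■░
■■··◆■■░
■■■■■■■░
■■■■■■■░
░░░░░░░░

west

░■■··■■░
░■■··■■■
░■■···■■
░■■···■■
░■■·◆·■■
░■■■■■■■
░■■■■■■■
░░░░░░░░

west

░░■■··■■
░░■■··■■
░░■■···■
░░■■···■
░░■■◆··■
░░■■■■■■
░░■■■■■■
░░░░░░░░

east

░■■··■■░
░■■··■■■
░■■···■■
░■■···■■
░■■·◆·■■
░■■■■■■■
░■■■■■■■
░░░░░░░░

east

■■··■■░░
■■··■■■░
■■···■■░
■■···■■░
■■··◆■■░
■■■■■■■░
■■■■■■■░
░░░░░░░░

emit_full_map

■■··■■░
■■··■■■
■■···■■
■■···■■
■■··◆■■
■■■■■■■
■■■■■■■


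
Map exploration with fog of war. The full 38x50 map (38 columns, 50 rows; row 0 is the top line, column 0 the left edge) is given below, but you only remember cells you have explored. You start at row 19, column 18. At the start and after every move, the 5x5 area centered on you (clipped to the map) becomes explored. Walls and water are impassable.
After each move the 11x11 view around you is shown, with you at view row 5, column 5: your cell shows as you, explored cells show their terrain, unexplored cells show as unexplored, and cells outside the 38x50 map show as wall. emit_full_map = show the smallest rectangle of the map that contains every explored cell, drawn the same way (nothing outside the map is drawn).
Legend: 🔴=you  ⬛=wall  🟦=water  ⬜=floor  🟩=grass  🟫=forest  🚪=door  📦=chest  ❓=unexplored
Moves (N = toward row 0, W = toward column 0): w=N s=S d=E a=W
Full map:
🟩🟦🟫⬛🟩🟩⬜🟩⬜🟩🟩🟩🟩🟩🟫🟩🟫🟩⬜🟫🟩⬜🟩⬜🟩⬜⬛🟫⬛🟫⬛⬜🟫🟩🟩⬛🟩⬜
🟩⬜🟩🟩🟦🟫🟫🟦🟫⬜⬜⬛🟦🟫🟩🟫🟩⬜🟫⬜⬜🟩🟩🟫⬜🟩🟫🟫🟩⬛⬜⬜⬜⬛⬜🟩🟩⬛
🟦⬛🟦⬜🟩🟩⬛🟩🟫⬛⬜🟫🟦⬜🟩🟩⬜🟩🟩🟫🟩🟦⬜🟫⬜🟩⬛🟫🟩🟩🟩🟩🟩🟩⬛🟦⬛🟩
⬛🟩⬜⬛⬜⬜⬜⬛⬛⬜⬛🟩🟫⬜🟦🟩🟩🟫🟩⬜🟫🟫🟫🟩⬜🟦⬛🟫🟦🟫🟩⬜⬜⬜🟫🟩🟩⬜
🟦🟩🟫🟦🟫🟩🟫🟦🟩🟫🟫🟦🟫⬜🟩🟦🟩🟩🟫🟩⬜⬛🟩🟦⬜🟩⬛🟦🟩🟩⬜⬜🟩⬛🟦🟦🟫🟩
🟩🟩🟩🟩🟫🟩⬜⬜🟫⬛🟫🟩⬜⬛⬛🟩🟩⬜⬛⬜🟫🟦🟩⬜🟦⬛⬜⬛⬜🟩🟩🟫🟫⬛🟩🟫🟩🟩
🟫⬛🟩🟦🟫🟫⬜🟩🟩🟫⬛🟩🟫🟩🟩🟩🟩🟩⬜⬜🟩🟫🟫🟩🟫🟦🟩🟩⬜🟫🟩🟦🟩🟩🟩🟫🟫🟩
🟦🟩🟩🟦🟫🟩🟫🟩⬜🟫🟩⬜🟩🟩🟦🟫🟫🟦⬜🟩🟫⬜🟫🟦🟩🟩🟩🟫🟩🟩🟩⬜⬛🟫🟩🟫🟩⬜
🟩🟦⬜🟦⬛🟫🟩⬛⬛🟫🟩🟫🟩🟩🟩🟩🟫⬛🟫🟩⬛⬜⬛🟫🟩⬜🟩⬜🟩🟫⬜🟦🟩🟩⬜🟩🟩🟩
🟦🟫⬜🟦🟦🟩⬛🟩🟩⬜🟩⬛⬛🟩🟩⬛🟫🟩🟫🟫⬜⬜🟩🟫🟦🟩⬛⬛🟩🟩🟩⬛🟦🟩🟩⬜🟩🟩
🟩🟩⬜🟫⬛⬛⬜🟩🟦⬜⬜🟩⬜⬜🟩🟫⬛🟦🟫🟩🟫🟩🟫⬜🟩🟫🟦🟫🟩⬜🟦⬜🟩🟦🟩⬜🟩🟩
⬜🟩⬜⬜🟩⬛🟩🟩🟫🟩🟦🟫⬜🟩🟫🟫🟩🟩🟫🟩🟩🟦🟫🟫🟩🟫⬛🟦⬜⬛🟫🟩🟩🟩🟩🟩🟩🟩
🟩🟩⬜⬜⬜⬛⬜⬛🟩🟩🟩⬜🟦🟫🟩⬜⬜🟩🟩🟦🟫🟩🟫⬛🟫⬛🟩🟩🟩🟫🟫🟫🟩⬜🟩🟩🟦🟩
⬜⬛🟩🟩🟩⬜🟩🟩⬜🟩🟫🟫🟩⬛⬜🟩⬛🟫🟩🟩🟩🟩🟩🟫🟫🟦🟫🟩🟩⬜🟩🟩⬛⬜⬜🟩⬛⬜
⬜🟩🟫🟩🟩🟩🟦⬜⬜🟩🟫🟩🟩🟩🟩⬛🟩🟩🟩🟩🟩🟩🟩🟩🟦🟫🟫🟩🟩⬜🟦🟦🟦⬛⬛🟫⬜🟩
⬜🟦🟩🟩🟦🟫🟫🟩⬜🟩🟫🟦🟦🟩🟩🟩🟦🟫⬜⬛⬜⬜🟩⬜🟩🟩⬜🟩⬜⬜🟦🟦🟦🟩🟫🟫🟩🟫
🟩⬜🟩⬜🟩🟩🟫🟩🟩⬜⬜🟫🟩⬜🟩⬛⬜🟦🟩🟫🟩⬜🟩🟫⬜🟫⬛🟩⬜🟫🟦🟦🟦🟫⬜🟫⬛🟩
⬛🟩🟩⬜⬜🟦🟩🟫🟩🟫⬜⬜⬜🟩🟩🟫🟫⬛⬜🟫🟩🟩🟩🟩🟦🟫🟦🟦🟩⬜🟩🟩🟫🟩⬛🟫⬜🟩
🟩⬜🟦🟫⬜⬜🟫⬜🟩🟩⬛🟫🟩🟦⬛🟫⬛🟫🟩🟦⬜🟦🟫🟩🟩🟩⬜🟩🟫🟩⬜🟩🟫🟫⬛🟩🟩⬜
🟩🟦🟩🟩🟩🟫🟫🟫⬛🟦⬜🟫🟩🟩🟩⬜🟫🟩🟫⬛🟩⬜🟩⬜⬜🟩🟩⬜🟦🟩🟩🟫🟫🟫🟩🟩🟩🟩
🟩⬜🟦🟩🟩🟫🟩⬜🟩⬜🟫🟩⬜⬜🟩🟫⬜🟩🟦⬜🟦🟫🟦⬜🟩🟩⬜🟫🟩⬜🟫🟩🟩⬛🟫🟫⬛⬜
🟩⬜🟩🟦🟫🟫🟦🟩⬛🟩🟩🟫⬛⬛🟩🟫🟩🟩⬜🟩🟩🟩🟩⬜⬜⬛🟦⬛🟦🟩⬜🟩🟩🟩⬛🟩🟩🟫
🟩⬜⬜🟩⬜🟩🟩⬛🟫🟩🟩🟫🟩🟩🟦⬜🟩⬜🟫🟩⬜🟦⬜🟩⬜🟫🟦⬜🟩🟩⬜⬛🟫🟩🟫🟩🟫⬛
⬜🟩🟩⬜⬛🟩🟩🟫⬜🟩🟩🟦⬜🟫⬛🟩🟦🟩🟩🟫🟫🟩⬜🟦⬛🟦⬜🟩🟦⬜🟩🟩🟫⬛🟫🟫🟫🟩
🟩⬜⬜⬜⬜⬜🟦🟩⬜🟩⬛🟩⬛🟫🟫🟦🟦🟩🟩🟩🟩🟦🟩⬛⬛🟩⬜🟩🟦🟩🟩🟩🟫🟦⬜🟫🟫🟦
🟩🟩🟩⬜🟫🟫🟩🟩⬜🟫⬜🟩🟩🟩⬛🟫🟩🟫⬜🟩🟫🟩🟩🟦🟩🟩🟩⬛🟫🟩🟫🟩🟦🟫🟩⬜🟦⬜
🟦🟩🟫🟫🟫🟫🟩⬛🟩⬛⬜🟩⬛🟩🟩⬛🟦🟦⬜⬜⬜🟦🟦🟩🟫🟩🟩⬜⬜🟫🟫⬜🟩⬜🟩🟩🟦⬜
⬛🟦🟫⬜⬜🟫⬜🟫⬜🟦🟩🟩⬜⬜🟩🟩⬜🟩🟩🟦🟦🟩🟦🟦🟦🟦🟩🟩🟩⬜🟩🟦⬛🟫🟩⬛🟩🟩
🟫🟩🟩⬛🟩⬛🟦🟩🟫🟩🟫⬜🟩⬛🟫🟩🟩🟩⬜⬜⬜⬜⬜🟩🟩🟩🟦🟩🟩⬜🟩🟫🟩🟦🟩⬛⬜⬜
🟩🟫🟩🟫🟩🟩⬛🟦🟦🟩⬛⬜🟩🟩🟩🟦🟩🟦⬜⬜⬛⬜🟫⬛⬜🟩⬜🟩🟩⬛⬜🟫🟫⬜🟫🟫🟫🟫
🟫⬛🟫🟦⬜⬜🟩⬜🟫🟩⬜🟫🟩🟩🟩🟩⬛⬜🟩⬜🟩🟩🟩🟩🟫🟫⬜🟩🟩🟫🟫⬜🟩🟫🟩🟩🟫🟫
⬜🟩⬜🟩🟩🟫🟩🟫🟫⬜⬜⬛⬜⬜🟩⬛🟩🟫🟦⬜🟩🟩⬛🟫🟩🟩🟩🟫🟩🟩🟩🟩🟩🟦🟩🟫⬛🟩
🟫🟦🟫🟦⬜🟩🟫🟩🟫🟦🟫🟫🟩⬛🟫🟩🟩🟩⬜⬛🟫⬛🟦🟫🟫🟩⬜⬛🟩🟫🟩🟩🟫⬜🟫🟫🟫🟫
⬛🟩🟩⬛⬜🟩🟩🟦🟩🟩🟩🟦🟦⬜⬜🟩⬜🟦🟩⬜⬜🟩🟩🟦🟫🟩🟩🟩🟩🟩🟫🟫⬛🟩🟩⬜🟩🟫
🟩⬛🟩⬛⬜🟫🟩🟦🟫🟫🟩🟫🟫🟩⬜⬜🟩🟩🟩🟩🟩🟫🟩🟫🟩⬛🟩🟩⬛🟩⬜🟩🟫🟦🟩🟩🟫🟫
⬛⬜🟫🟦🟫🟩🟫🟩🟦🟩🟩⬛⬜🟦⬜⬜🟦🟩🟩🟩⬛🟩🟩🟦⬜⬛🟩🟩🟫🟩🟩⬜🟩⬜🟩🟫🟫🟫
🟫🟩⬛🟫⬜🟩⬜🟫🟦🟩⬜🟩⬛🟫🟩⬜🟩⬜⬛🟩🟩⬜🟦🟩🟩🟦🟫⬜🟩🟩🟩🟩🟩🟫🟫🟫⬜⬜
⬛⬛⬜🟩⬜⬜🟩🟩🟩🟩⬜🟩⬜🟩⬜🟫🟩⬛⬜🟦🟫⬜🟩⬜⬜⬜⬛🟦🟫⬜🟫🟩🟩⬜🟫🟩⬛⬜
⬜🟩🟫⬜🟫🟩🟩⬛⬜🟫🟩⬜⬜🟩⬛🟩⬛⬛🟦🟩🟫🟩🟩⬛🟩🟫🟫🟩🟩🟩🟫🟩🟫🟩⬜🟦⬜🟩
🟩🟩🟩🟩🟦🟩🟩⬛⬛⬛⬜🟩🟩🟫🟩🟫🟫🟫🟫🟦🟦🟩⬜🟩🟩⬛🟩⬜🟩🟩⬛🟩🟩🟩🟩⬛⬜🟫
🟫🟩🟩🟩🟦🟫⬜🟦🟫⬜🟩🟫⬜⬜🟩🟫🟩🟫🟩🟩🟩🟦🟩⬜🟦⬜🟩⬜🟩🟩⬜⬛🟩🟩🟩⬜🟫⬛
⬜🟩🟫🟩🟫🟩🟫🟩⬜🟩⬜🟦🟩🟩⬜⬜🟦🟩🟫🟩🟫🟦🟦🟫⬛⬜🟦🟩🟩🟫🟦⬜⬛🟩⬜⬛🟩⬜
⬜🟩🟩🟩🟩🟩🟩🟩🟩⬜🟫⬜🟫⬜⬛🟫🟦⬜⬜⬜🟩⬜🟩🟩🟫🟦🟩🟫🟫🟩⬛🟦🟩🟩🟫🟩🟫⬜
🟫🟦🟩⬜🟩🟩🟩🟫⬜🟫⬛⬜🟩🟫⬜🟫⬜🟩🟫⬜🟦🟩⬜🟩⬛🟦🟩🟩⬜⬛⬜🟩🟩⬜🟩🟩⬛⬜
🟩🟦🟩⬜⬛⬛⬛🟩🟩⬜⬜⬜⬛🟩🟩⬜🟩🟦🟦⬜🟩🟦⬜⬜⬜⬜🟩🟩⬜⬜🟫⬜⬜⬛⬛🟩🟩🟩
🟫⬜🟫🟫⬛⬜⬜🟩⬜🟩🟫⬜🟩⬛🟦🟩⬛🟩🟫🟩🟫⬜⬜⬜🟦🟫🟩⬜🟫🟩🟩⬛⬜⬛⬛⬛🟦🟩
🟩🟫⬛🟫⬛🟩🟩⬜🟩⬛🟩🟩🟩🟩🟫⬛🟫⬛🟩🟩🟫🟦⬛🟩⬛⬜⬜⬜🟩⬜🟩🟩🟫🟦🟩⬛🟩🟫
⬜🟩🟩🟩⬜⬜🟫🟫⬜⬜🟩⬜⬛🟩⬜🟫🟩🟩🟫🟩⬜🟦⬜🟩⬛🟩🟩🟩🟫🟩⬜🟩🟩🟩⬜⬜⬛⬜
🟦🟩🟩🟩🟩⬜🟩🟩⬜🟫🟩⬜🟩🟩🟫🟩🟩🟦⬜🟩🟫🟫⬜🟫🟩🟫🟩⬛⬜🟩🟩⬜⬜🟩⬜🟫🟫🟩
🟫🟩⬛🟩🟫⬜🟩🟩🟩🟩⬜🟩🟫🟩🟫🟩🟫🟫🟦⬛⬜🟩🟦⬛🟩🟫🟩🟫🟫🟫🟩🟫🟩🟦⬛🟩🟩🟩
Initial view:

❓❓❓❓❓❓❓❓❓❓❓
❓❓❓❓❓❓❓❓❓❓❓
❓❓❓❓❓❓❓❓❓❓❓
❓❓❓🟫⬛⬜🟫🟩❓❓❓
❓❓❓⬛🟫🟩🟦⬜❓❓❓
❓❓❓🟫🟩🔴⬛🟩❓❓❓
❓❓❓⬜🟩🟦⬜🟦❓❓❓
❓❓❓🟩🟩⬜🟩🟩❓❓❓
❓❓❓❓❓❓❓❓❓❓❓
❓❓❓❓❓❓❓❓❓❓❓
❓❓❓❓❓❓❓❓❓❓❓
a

❓❓❓❓❓❓❓❓❓❓❓
❓❓❓❓❓❓❓❓❓❓❓
❓❓❓❓❓❓❓❓❓❓❓
❓❓❓🟫🟫⬛⬜🟫🟩❓❓
❓❓❓🟫⬛🟫🟩🟦⬜❓❓
❓❓❓⬜🟫🔴🟫⬛🟩❓❓
❓❓❓🟫⬜🟩🟦⬜🟦❓❓
❓❓❓🟫🟩🟩⬜🟩🟩❓❓
❓❓❓❓❓❓❓❓❓❓❓
❓❓❓❓❓❓❓❓❓❓❓
❓❓❓❓❓❓❓❓❓❓❓

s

❓❓❓❓❓❓❓❓❓❓❓
❓❓❓❓❓❓❓❓❓❓❓
❓❓❓🟫🟫⬛⬜🟫🟩❓❓
❓❓❓🟫⬛🟫🟩🟦⬜❓❓
❓❓❓⬜🟫🟩🟫⬛🟩❓❓
❓❓❓🟫⬜🔴🟦⬜🟦❓❓
❓❓❓🟫🟩🟩⬜🟩🟩❓❓
❓❓❓⬜🟩⬜🟫🟩❓❓❓
❓❓❓❓❓❓❓❓❓❓❓
❓❓❓❓❓❓❓❓❓❓❓
❓❓❓❓❓❓❓❓❓❓❓

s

❓❓❓❓❓❓❓❓❓❓❓
❓❓❓🟫🟫⬛⬜🟫🟩❓❓
❓❓❓🟫⬛🟫🟩🟦⬜❓❓
❓❓❓⬜🟫🟩🟫⬛🟩❓❓
❓❓❓🟫⬜🟩🟦⬜🟦❓❓
❓❓❓🟫🟩🔴⬜🟩🟩❓❓
❓❓❓⬜🟩⬜🟫🟩❓❓❓
❓❓❓🟩🟦🟩🟩🟫❓❓❓
❓❓❓❓❓❓❓❓❓❓❓
❓❓❓❓❓❓❓❓❓❓❓
❓❓❓❓❓❓❓❓❓❓❓

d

❓❓❓❓❓❓❓❓❓❓❓
❓❓🟫🟫⬛⬜🟫🟩❓❓❓
❓❓🟫⬛🟫🟩🟦⬜❓❓❓
❓❓⬜🟫🟩🟫⬛🟩❓❓❓
❓❓🟫⬜🟩🟦⬜🟦❓❓❓
❓❓🟫🟩🟩🔴🟩🟩❓❓❓
❓❓⬜🟩⬜🟫🟩⬜❓❓❓
❓❓🟩🟦🟩🟩🟫🟫❓❓❓
❓❓❓❓❓❓❓❓❓❓❓
❓❓❓❓❓❓❓❓❓❓❓
❓❓❓❓❓❓❓❓❓❓❓

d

❓❓❓❓❓❓❓❓❓❓❓
❓🟫🟫⬛⬜🟫🟩❓❓❓❓
❓🟫⬛🟫🟩🟦⬜❓❓❓❓
❓⬜🟫🟩🟫⬛🟩⬜❓❓❓
❓🟫⬜🟩🟦⬜🟦🟫❓❓❓
❓🟫🟩🟩⬜🔴🟩🟩❓❓❓
❓⬜🟩⬜🟫🟩⬜🟦❓❓❓
❓🟩🟦🟩🟩🟫🟫🟩❓❓❓
❓❓❓❓❓❓❓❓❓❓❓
❓❓❓❓❓❓❓❓❓❓❓
❓❓❓❓❓❓❓❓❓❓❓

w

❓❓❓❓❓❓❓❓❓❓❓
❓❓❓❓❓❓❓❓❓❓❓
❓🟫🟫⬛⬜🟫🟩❓❓❓❓
❓🟫⬛🟫🟩🟦⬜🟦❓❓❓
❓⬜🟫🟩🟫⬛🟩⬜❓❓❓
❓🟫⬜🟩🟦🔴🟦🟫❓❓❓
❓🟫🟩🟩⬜🟩🟩🟩❓❓❓
❓⬜🟩⬜🟫🟩⬜🟦❓❓❓
❓🟩🟦🟩🟩🟫🟫🟩❓❓❓
❓❓❓❓❓❓❓❓❓❓❓
❓❓❓❓❓❓❓❓❓❓❓

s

❓❓❓❓❓❓❓❓❓❓❓
❓🟫🟫⬛⬜🟫🟩❓❓❓❓
❓🟫⬛🟫🟩🟦⬜🟦❓❓❓
❓⬜🟫🟩🟫⬛🟩⬜❓❓❓
❓🟫⬜🟩🟦⬜🟦🟫❓❓❓
❓🟫🟩🟩⬜🔴🟩🟩❓❓❓
❓⬜🟩⬜🟫🟩⬜🟦❓❓❓
❓🟩🟦🟩🟩🟫🟫🟩❓❓❓
❓❓❓❓❓❓❓❓❓❓❓
❓❓❓❓❓❓❓❓❓❓❓
❓❓❓❓❓❓❓❓❓❓❓

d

❓❓❓❓❓❓❓❓❓❓❓
🟫🟫⬛⬜🟫🟩❓❓❓❓❓
🟫⬛🟫🟩🟦⬜🟦❓❓❓❓
⬜🟫🟩🟫⬛🟩⬜🟩❓❓❓
🟫⬜🟩🟦⬜🟦🟫🟦❓❓❓
🟫🟩🟩⬜🟩🔴🟩🟩❓❓❓
⬜🟩⬜🟫🟩⬜🟦⬜❓❓❓
🟩🟦🟩🟩🟫🟫🟩⬜❓❓❓
❓❓❓❓❓❓❓❓❓❓❓
❓❓❓❓❓❓❓❓❓❓❓
❓❓❓❓❓❓❓❓❓❓❓

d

❓❓❓❓❓❓❓❓❓❓❓
🟫⬛⬜🟫🟩❓❓❓❓❓❓
⬛🟫🟩🟦⬜🟦❓❓❓❓❓
🟫🟩🟫⬛🟩⬜🟩⬜❓❓❓
⬜🟩🟦⬜🟦🟫🟦⬜❓❓❓
🟩🟩⬜🟩🟩🔴🟩⬜❓❓❓
🟩⬜🟫🟩⬜🟦⬜🟩❓❓❓
🟦🟩🟩🟫🟫🟩⬜🟦❓❓❓
❓❓❓❓❓❓❓❓❓❓❓
❓❓❓❓❓❓❓❓❓❓❓
❓❓❓❓❓❓❓❓❓❓❓

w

❓❓❓❓❓❓❓❓❓❓❓
❓❓❓❓❓❓❓❓❓❓❓
🟫⬛⬜🟫🟩❓❓❓❓❓❓
⬛🟫🟩🟦⬜🟦🟫🟩❓❓❓
🟫🟩🟫⬛🟩⬜🟩⬜❓❓❓
⬜🟩🟦⬜🟦🔴🟦⬜❓❓❓
🟩🟩⬜🟩🟩🟩🟩⬜❓❓❓
🟩⬜🟫🟩⬜🟦⬜🟩❓❓❓
🟦🟩🟩🟫🟫🟩⬜🟦❓❓❓
❓❓❓❓❓❓❓❓❓❓❓
❓❓❓❓❓❓❓❓❓❓❓

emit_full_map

🟫🟫⬛⬜🟫🟩❓❓❓
🟫⬛🟫🟩🟦⬜🟦🟫🟩
⬜🟫🟩🟫⬛🟩⬜🟩⬜
🟫⬜🟩🟦⬜🟦🔴🟦⬜
🟫🟩🟩⬜🟩🟩🟩🟩⬜
⬜🟩⬜🟫🟩⬜🟦⬜🟩
🟩🟦🟩🟩🟫🟫🟩⬜🟦

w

❓❓❓❓❓❓❓❓❓❓❓
❓❓❓❓❓❓❓❓❓❓❓
❓❓❓❓❓❓❓❓❓❓❓
🟫⬛⬜🟫🟩🟩🟩🟩❓❓❓
⬛🟫🟩🟦⬜🟦🟫🟩❓❓❓
🟫🟩🟫⬛🟩🔴🟩⬜❓❓❓
⬜🟩🟦⬜🟦🟫🟦⬜❓❓❓
🟩🟩⬜🟩🟩🟩🟩⬜❓❓❓
🟩⬜🟫🟩⬜🟦⬜🟩❓❓❓
🟦🟩🟩🟫🟫🟩⬜🟦❓❓❓
❓❓❓❓❓❓❓❓❓❓❓

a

❓❓❓❓❓❓❓❓❓❓❓
❓❓❓❓❓❓❓❓❓❓❓
❓❓❓❓❓❓❓❓❓❓❓
🟫🟫⬛⬜🟫🟩🟩🟩🟩❓❓
🟫⬛🟫🟩🟦⬜🟦🟫🟩❓❓
⬜🟫🟩🟫⬛🔴⬜🟩⬜❓❓
🟫⬜🟩🟦⬜🟦🟫🟦⬜❓❓
🟫🟩🟩⬜🟩🟩🟩🟩⬜❓❓
⬜🟩⬜🟫🟩⬜🟦⬜🟩❓❓
🟩🟦🟩🟩🟫🟫🟩⬜🟦❓❓
❓❓❓❓❓❓❓❓❓❓❓

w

❓❓❓❓❓❓❓❓❓❓❓
❓❓❓❓❓❓❓❓❓❓❓
❓❓❓❓❓❓❓❓❓❓❓
❓❓❓🟩🟫🟩⬜🟩❓❓❓
🟫🟫⬛⬜🟫🟩🟩🟩🟩❓❓
🟫⬛🟫🟩🟦🔴🟦🟫🟩❓❓
⬜🟫🟩🟫⬛🟩⬜🟩⬜❓❓
🟫⬜🟩🟦⬜🟦🟫🟦⬜❓❓
🟫🟩🟩⬜🟩🟩🟩🟩⬜❓❓
⬜🟩⬜🟫🟩⬜🟦⬜🟩❓❓
🟩🟦🟩🟩🟫🟫🟩⬜🟦❓❓

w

❓❓❓❓❓❓❓❓❓❓❓
❓❓❓❓❓❓❓❓❓❓❓
❓❓❓❓❓❓❓❓❓❓❓
❓❓❓⬜⬛⬜⬜🟩❓❓❓
❓❓❓🟩🟫🟩⬜🟩❓❓❓
🟫🟫⬛⬜🟫🔴🟩🟩🟩❓❓
🟫⬛🟫🟩🟦⬜🟦🟫🟩❓❓
⬜🟫🟩🟫⬛🟩⬜🟩⬜❓❓
🟫⬜🟩🟦⬜🟦🟫🟦⬜❓❓
🟫🟩🟩⬜🟩🟩🟩🟩⬜❓❓
⬜🟩⬜🟫🟩⬜🟦⬜🟩❓❓

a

❓❓❓❓❓❓❓❓❓❓❓
❓❓❓❓❓❓❓❓❓❓❓
❓❓❓❓❓❓❓❓❓❓❓
❓❓❓🟫⬜⬛⬜⬜🟩❓❓
❓❓❓🟦🟩🟫🟩⬜🟩❓❓
❓🟫🟫⬛⬜🔴🟩🟩🟩🟩❓
❓🟫⬛🟫🟩🟦⬜🟦🟫🟩❓
❓⬜🟫🟩🟫⬛🟩⬜🟩⬜❓
❓🟫⬜🟩🟦⬜🟦🟫🟦⬜❓
❓🟫🟩🟩⬜🟩🟩🟩🟩⬜❓
❓⬜🟩⬜🟫🟩⬜🟦⬜🟩❓

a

❓❓❓❓❓❓❓❓❓❓❓
❓❓❓❓❓❓❓❓❓❓❓
❓❓❓❓❓❓❓❓❓❓❓
❓❓❓🟦🟫⬜⬛⬜⬜🟩❓
❓❓❓⬜🟦🟩🟫🟩⬜🟩❓
❓❓🟫🟫⬛🔴🟫🟩🟩🟩🟩
❓❓🟫⬛🟫🟩🟦⬜🟦🟫🟩
❓❓⬜🟫🟩🟫⬛🟩⬜🟩⬜
❓❓🟫⬜🟩🟦⬜🟦🟫🟦⬜
❓❓🟫🟩🟩⬜🟩🟩🟩🟩⬜
❓❓⬜🟩⬜🟫🟩⬜🟦⬜🟩

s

❓❓❓❓❓❓❓❓❓❓❓
❓❓❓❓❓❓❓❓❓❓❓
❓❓❓🟦🟫⬜⬛⬜⬜🟩❓
❓❓❓⬜🟦🟩🟫🟩⬜🟩❓
❓❓🟫🟫⬛⬜🟫🟩🟩🟩🟩
❓❓🟫⬛🟫🔴🟦⬜🟦🟫🟩
❓❓⬜🟫🟩🟫⬛🟩⬜🟩⬜
❓❓🟫⬜🟩🟦⬜🟦🟫🟦⬜
❓❓🟫🟩🟩⬜🟩🟩🟩🟩⬜
❓❓⬜🟩⬜🟫🟩⬜🟦⬜🟩
❓❓🟩🟦🟩🟩🟫🟫🟩⬜🟦

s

❓❓❓❓❓❓❓❓❓❓❓
❓❓❓🟦🟫⬜⬛⬜⬜🟩❓
❓❓❓⬜🟦🟩🟫🟩⬜🟩❓
❓❓🟫🟫⬛⬜🟫🟩🟩🟩🟩
❓❓🟫⬛🟫🟩🟦⬜🟦🟫🟩
❓❓⬜🟫🟩🔴⬛🟩⬜🟩⬜
❓❓🟫⬜🟩🟦⬜🟦🟫🟦⬜
❓❓🟫🟩🟩⬜🟩🟩🟩🟩⬜
❓❓⬜🟩⬜🟫🟩⬜🟦⬜🟩
❓❓🟩🟦🟩🟩🟫🟫🟩⬜🟦
❓❓❓❓❓❓❓❓❓❓❓

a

❓❓❓❓❓❓❓❓❓❓❓
❓❓❓❓🟦🟫⬜⬛⬜⬜🟩
❓❓❓❓⬜🟦🟩🟫🟩⬜🟩
❓❓❓🟫🟫⬛⬜🟫🟩🟩🟩
❓❓❓🟫⬛🟫🟩🟦⬜🟦🟫
❓❓❓⬜🟫🔴🟫⬛🟩⬜🟩
❓❓❓🟫⬜🟩🟦⬜🟦🟫🟦
❓❓❓🟫🟩🟩⬜🟩🟩🟩🟩
❓❓❓⬜🟩⬜🟫🟩⬜🟦⬜
❓❓❓🟩🟦🟩🟩🟫🟫🟩⬜
❓❓❓❓❓❓❓❓❓❓❓

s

❓❓❓❓🟦🟫⬜⬛⬜⬜🟩
❓❓❓❓⬜🟦🟩🟫🟩⬜🟩
❓❓❓🟫🟫⬛⬜🟫🟩🟩🟩
❓❓❓🟫⬛🟫🟩🟦⬜🟦🟫
❓❓❓⬜🟫🟩🟫⬛🟩⬜🟩
❓❓❓🟫⬜🔴🟦⬜🟦🟫🟦
❓❓❓🟫🟩🟩⬜🟩🟩🟩🟩
❓❓❓⬜🟩⬜🟫🟩⬜🟦⬜
❓❓❓🟩🟦🟩🟩🟫🟫🟩⬜
❓❓❓❓❓❓❓❓❓❓❓
❓❓❓❓❓❓❓❓❓❓❓

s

❓❓❓❓⬜🟦🟩🟫🟩⬜🟩
❓❓❓🟫🟫⬛⬜🟫🟩🟩🟩
❓❓❓🟫⬛🟫🟩🟦⬜🟦🟫
❓❓❓⬜🟫🟩🟫⬛🟩⬜🟩
❓❓❓🟫⬜🟩🟦⬜🟦🟫🟦
❓❓❓🟫🟩🔴⬜🟩🟩🟩🟩
❓❓❓⬜🟩⬜🟫🟩⬜🟦⬜
❓❓❓🟩🟦🟩🟩🟫🟫🟩⬜
❓❓❓❓❓❓❓❓❓❓❓
❓❓❓❓❓❓❓❓❓❓❓
❓❓❓❓❓❓❓❓❓❓❓

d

❓❓❓⬜🟦🟩🟫🟩⬜🟩❓
❓❓🟫🟫⬛⬜🟫🟩🟩🟩🟩
❓❓🟫⬛🟫🟩🟦⬜🟦🟫🟩
❓❓⬜🟫🟩🟫⬛🟩⬜🟩⬜
❓❓🟫⬜🟩🟦⬜🟦🟫🟦⬜
❓❓🟫🟩🟩🔴🟩🟩🟩🟩⬜
❓❓⬜🟩⬜🟫🟩⬜🟦⬜🟩
❓❓🟩🟦🟩🟩🟫🟫🟩⬜🟦
❓❓❓❓❓❓❓❓❓❓❓
❓❓❓❓❓❓❓❓❓❓❓
❓❓❓❓❓❓❓❓❓❓❓

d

❓❓⬜🟦🟩🟫🟩⬜🟩❓❓
❓🟫🟫⬛⬜🟫🟩🟩🟩🟩❓
❓🟫⬛🟫🟩🟦⬜🟦🟫🟩❓
❓⬜🟫🟩🟫⬛🟩⬜🟩⬜❓
❓🟫⬜🟩🟦⬜🟦🟫🟦⬜❓
❓🟫🟩🟩⬜🔴🟩🟩🟩⬜❓
❓⬜🟩⬜🟫🟩⬜🟦⬜🟩❓
❓🟩🟦🟩🟩🟫🟫🟩⬜🟦❓
❓❓❓❓❓❓❓❓❓❓❓
❓❓❓❓❓❓❓❓❓❓❓
❓❓❓❓❓❓❓❓❓❓❓

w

❓❓🟦🟫⬜⬛⬜⬜🟩❓❓
❓❓⬜🟦🟩🟫🟩⬜🟩❓❓
❓🟫🟫⬛⬜🟫🟩🟩🟩🟩❓
❓🟫⬛🟫🟩🟦⬜🟦🟫🟩❓
❓⬜🟫🟩🟫⬛🟩⬜🟩⬜❓
❓🟫⬜🟩🟦🔴🟦🟫🟦⬜❓
❓🟫🟩🟩⬜🟩🟩🟩🟩⬜❓
❓⬜🟩⬜🟫🟩⬜🟦⬜🟩❓
❓🟩🟦🟩🟩🟫🟫🟩⬜🟦❓
❓❓❓❓❓❓❓❓❓❓❓
❓❓❓❓❓❓❓❓❓❓❓

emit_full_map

❓🟦🟫⬜⬛⬜⬜🟩❓
❓⬜🟦🟩🟫🟩⬜🟩❓
🟫🟫⬛⬜🟫🟩🟩🟩🟩
🟫⬛🟫🟩🟦⬜🟦🟫🟩
⬜🟫🟩🟫⬛🟩⬜🟩⬜
🟫⬜🟩🟦🔴🟦🟫🟦⬜
🟫🟩🟩⬜🟩🟩🟩🟩⬜
⬜🟩⬜🟫🟩⬜🟦⬜🟩
🟩🟦🟩🟩🟫🟫🟩⬜🟦
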